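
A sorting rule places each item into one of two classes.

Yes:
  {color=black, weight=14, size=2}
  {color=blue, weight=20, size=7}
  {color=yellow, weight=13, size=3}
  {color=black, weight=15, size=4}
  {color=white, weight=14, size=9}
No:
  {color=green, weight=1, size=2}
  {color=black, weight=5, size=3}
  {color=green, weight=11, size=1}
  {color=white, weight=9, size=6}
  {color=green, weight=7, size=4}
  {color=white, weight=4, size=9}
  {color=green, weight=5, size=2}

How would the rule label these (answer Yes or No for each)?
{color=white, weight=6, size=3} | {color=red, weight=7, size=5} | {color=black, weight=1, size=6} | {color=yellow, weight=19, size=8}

No, No, No, Yes

The rule appears to be: weight ≥ 13.
{color=white, weight=6, size=3} → weight = 6 → No. {color=red, weight=7, size=5} → weight = 7 → No. {color=black, weight=1, size=6} → weight = 1 → No. {color=yellow, weight=19, size=8} → weight = 19 → Yes.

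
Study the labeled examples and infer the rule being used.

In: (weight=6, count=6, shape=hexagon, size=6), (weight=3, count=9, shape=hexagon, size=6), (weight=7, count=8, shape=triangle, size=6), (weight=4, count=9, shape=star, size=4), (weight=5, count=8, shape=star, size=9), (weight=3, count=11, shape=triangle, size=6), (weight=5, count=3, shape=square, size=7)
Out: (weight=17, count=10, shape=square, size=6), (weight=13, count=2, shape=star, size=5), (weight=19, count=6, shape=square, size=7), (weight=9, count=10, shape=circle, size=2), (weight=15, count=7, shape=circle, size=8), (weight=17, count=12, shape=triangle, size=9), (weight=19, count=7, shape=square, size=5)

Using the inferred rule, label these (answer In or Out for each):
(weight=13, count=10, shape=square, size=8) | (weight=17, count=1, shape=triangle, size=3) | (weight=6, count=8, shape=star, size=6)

Out, Out, In

Rule: weight ≤ 7. This holds for each 'In' example and fails for each 'Out' one.
Out: (weight=13, count=10, shape=square, size=8), since weight = 13. Out: (weight=17, count=1, shape=triangle, size=3), since weight = 17. In: (weight=6, count=8, shape=star, size=6), since weight = 6.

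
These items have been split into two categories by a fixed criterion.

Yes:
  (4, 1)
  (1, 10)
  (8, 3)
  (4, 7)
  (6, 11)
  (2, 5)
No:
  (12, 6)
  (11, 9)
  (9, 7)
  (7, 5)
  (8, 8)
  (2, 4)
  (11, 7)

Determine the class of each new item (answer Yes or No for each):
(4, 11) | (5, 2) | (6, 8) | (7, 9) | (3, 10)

Yes, Yes, No, No, Yes

Comparing the two groups points to one rule — sum is odd.
(4, 11) → 4+11 = 15 → Yes. (5, 2) → 5+2 = 7 → Yes. (6, 8) → 6+8 = 14 → No. (7, 9) → 7+9 = 16 → No. (3, 10) → 3+10 = 13 → Yes.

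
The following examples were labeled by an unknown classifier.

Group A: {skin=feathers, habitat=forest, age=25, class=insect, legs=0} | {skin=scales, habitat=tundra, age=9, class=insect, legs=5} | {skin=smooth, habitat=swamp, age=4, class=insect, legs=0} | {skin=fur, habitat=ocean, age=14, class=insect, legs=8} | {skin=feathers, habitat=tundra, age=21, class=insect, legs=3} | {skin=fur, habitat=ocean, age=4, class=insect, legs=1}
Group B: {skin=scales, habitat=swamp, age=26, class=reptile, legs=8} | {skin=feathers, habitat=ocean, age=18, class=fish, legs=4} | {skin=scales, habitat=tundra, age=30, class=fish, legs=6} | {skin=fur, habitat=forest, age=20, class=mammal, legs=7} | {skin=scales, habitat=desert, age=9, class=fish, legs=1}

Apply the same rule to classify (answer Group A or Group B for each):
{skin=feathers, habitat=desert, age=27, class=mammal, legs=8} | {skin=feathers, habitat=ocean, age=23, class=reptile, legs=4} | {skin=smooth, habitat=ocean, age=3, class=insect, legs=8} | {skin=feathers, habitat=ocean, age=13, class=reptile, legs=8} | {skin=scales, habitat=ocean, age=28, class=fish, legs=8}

Group B, Group B, Group A, Group B, Group B

The simplest hypothesis consistent with all the labels is: class is insect.
{skin=feathers, habitat=desert, age=27, class=mammal, legs=8}: class is mammal — doesn't qualify, so Group B. {skin=feathers, habitat=ocean, age=23, class=reptile, legs=4}: class is reptile — doesn't qualify, so Group B. {skin=smooth, habitat=ocean, age=3, class=insect, legs=8}: class is insect — matches, so Group A. {skin=feathers, habitat=ocean, age=13, class=reptile, legs=8}: class is reptile — doesn't qualify, so Group B. {skin=scales, habitat=ocean, age=28, class=fish, legs=8}: class is fish — doesn't qualify, so Group B.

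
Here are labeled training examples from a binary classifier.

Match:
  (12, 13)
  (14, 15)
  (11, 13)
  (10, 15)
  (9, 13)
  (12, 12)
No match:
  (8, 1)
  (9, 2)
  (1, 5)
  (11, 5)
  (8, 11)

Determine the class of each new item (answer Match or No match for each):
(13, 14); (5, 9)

Match, No match

A rule that fits every label: sum ≥ 22 — true of each 'Match' example, false of each 'No match' one.
(13, 14) → 13+14 = 27 → Match.
(5, 9) → 5+9 = 14 → No match.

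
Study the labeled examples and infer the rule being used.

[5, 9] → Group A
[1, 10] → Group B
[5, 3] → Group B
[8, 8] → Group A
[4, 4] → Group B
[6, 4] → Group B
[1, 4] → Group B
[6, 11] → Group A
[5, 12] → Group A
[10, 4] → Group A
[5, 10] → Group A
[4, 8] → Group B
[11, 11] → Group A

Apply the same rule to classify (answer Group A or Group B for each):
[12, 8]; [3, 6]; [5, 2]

Group A, Group B, Group B

A rule that fits every label: sum ≥ 14 — true of each 'Group A' example, false of each 'Group B' one.
[12, 8] — 12+8 = 20, hence Group A.
[3, 6] — 3+6 = 9, hence Group B.
[5, 2] — 5+2 = 7, hence Group B.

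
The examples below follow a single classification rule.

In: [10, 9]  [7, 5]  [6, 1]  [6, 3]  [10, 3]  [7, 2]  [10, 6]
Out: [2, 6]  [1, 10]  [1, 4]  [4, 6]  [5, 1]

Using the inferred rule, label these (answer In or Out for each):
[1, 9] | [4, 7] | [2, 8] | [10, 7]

The distinguishing property — first ≥ 6 — holds for all the 'In' cases and none of the 'Out' cases.

Out, Out, Out, In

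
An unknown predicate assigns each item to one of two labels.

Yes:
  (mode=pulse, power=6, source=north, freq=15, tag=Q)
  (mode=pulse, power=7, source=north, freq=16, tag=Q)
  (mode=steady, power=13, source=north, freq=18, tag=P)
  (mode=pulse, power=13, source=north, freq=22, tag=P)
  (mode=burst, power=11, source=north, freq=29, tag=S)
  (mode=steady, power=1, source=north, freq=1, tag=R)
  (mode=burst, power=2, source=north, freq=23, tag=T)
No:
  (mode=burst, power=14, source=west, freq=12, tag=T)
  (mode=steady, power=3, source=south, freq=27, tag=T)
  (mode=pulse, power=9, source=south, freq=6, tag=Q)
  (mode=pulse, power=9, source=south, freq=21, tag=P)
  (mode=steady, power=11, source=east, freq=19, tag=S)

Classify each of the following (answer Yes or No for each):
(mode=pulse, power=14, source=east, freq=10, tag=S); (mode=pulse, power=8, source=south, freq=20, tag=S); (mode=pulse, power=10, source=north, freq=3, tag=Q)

Looking at the examples, the only property every 'Yes' case has and every 'No' case lacks is: source is north.
(mode=pulse, power=14, source=east, freq=10, tag=S) — source is east, hence No.
(mode=pulse, power=8, source=south, freq=20, tag=S) — source is south, hence No.
(mode=pulse, power=10, source=north, freq=3, tag=Q) — source is north, hence Yes.

No, No, Yes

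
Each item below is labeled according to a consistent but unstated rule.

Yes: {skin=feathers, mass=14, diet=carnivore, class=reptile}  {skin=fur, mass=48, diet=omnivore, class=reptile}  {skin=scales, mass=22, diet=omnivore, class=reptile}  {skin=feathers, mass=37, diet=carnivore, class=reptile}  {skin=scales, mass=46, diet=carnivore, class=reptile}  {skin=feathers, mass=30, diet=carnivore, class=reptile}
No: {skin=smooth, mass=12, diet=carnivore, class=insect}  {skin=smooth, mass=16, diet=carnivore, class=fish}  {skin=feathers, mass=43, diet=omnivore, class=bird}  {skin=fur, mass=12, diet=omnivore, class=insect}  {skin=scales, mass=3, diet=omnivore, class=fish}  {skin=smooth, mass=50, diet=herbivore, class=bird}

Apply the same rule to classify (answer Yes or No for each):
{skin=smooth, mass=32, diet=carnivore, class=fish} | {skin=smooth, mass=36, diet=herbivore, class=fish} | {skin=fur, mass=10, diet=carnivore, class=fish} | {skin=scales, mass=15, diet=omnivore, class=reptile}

No, No, No, Yes

'Yes' ⟺ class is reptile.
{skin=smooth, mass=32, diet=carnivore, class=fish}: class is fish, lacks this property → No. {skin=smooth, mass=36, diet=herbivore, class=fish}: class is fish, lacks this property → No. {skin=fur, mass=10, diet=carnivore, class=fish}: class is fish, lacks this property → No. {skin=scales, mass=15, diet=omnivore, class=reptile}: class is reptile, matches → Yes.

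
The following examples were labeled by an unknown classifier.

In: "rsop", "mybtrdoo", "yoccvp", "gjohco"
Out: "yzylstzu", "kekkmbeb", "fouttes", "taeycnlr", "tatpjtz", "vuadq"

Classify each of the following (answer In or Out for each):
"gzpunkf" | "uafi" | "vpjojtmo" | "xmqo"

Out, Out, In, In

All 'In' examples share one property — even length AND contains 'o' — and every 'Out' example lacks it.
"gzpunkf" — length 7, no 'o', hence Out.
"uafi" — length 4, no 'o', hence Out.
"vpjojtmo" — length 8, has 'o', hence In.
"xmqo" — length 4, has 'o', hence In.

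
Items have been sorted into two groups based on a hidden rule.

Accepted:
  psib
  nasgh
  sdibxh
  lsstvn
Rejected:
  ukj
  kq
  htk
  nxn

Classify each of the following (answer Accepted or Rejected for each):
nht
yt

Rejected, Rejected

The classifier is using: contains 's'.
nht — no 's', hence Rejected. yt — no 's', hence Rejected.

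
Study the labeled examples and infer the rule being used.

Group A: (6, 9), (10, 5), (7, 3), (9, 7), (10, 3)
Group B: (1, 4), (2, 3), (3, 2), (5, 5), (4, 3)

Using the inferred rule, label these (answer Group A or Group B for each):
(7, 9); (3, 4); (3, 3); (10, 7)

The simplest hypothesis consistent with all the labels is: first ≥ 6.
(7, 9): first 7 — matches, so Group A. (3, 4): first 3 — doesn't qualify, so Group B. (3, 3): first 3 — doesn't qualify, so Group B. (10, 7): first 10 — matches, so Group A.

Group A, Group B, Group B, Group A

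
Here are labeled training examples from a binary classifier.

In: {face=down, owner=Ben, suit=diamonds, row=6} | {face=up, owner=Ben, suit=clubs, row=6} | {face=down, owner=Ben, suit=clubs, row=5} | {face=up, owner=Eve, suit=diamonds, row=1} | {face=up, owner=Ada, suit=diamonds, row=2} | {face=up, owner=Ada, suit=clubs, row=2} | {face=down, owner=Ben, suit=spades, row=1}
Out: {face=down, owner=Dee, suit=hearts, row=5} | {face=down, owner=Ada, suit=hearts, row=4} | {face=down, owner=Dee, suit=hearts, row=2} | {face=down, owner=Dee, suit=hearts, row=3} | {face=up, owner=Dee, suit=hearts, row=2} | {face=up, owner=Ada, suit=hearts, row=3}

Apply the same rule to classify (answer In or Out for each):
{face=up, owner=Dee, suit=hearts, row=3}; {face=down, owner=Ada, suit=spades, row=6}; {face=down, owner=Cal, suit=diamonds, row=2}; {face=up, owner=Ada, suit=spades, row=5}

Out, In, In, In

Checking candidate rules against both groups, what survives is: suit is not hearts.
{face=up, owner=Dee, suit=hearts, row=3}: suit is hearts — does not pass, so Out. {face=down, owner=Ada, suit=spades, row=6}: suit is spades — passes, so In. {face=down, owner=Cal, suit=diamonds, row=2}: suit is diamonds — passes, so In. {face=up, owner=Ada, suit=spades, row=5}: suit is spades — passes, so In.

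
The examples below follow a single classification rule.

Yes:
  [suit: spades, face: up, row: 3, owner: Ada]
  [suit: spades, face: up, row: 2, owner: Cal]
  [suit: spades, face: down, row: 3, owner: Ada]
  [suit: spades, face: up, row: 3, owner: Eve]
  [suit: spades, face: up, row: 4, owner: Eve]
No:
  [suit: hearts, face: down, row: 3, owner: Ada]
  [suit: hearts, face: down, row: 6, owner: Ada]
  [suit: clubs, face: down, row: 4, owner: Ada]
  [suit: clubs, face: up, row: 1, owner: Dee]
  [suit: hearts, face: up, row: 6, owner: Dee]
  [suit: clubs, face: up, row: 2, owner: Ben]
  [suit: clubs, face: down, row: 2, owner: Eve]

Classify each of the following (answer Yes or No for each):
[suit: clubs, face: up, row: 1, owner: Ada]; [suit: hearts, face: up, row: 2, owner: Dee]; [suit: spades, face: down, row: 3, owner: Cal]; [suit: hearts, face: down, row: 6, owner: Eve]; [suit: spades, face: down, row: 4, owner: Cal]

No, No, Yes, No, Yes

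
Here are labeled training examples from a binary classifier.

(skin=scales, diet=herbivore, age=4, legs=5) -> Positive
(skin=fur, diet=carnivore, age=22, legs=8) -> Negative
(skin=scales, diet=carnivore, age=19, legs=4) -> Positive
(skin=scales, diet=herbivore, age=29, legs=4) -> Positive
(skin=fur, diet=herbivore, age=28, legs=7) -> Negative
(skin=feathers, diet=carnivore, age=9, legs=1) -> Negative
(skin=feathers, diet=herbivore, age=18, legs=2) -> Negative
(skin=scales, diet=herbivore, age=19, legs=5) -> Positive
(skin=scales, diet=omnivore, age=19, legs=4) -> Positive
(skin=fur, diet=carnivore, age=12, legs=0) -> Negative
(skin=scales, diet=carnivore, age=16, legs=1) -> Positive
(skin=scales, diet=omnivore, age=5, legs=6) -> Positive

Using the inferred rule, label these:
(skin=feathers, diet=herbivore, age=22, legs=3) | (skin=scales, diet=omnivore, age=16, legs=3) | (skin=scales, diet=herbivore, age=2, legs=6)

Negative, Positive, Positive

The rule appears to be: skin is scales.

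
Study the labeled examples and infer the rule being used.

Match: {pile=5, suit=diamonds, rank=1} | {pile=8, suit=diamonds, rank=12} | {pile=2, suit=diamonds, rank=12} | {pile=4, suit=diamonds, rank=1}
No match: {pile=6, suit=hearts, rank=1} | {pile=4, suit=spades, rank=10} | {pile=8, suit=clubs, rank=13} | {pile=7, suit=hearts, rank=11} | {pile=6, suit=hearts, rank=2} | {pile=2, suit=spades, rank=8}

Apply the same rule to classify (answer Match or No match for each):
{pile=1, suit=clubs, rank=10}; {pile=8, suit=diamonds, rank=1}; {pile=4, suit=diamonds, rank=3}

No match, Match, Match

All 'Match' examples share one property — suit is diamonds — and every 'No match' example lacks it.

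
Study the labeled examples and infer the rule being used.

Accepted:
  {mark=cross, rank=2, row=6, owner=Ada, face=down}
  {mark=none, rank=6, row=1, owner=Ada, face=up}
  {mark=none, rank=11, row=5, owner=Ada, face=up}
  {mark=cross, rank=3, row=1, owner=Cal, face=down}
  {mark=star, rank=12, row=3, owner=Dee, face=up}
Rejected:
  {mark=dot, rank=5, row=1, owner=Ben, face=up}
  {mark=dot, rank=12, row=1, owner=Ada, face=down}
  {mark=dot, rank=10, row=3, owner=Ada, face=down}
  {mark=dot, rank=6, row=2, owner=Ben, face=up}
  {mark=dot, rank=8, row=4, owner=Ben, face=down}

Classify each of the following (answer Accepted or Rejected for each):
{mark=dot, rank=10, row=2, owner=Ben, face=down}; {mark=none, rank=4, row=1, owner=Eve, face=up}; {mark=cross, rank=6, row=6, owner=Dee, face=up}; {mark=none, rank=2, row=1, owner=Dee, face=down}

Rejected, Accepted, Accepted, Accepted

The distinguishing property — mark is not dot — holds for all the 'Accepted' cases and none of the 'Rejected' cases.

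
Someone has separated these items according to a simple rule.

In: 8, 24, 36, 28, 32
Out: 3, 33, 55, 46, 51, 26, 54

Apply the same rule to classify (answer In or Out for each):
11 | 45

Out, Out

The simplest hypothesis consistent with all the labels is: multiple of 4.
11 → 11 = 4·2 + 3 → Out.
45 → 45 = 4·11 + 1 → Out.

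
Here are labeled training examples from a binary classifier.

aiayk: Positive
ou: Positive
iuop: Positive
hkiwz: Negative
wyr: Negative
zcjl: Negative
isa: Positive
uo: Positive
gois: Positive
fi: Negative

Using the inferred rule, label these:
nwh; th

Every 'Positive' example satisfies: has ≥ 2 vowels. None of the 'Negative' examples do.
nwh → 0 vowels → Negative.
th → 0 vowels → Negative.

Negative, Negative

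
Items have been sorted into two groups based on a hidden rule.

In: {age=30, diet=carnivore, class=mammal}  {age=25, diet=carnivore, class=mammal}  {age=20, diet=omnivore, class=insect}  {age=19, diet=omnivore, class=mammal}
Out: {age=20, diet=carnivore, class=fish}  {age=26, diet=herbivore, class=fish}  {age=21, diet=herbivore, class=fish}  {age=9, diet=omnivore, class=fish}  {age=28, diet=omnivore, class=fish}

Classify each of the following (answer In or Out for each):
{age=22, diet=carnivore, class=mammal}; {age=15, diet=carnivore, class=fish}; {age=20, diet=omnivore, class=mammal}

The rule appears to be: class is not fish.
{age=22, diet=carnivore, class=mammal}: class is mammal, passes → In.
{age=15, diet=carnivore, class=fish}: class is fish, doesn't match → Out.
{age=20, diet=omnivore, class=mammal}: class is mammal, passes → In.

In, Out, In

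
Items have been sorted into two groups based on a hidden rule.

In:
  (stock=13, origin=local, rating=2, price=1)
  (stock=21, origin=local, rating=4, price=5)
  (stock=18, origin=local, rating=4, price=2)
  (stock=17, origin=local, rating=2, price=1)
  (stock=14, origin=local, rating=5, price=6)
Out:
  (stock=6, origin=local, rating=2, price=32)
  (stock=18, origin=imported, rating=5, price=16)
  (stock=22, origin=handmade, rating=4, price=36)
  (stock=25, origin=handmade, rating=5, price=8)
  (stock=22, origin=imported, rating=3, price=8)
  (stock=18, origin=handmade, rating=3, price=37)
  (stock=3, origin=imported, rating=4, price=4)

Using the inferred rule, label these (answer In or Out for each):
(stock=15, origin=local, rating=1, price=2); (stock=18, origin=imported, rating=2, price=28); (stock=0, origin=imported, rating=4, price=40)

The distinguishing property — origin is local AND price ≤ 6 — holds for all the 'In' cases and none of the 'Out' cases.
(stock=15, origin=local, rating=1, price=2): In (origin is local, price = 2).
(stock=18, origin=imported, rating=2, price=28): Out (origin is imported, price = 28).
(stock=0, origin=imported, rating=4, price=40): Out (origin is imported, price = 40).

In, Out, Out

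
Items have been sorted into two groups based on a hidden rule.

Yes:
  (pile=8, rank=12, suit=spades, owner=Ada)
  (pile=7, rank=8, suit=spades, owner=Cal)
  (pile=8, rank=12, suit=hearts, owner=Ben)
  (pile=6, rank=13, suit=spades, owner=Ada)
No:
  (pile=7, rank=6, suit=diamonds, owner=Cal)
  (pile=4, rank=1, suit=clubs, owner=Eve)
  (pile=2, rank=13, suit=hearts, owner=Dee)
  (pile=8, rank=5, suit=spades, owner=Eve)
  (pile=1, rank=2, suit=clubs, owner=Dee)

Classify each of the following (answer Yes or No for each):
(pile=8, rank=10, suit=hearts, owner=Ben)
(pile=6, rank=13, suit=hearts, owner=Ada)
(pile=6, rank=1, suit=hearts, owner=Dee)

A rule that fits every label: pile ≥ 4 AND rank ≥ 8 — true of each 'Yes' example, false of each 'No' one.
(pile=8, rank=10, suit=hearts, owner=Ben): Yes (pile = 8, rank = 10). (pile=6, rank=13, suit=hearts, owner=Ada): Yes (pile = 6, rank = 13). (pile=6, rank=1, suit=hearts, owner=Dee): No (pile = 6, rank = 1).

Yes, Yes, No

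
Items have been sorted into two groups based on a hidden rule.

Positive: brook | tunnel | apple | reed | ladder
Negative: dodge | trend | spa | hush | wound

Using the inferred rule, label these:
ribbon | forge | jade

Comparing the two groups points to one rule — has a double letter.
Positive: ribbon, since 'bb' doubled.
Negative: forge, since no doubled letter.
Negative: jade, since no doubled letter.

Positive, Negative, Negative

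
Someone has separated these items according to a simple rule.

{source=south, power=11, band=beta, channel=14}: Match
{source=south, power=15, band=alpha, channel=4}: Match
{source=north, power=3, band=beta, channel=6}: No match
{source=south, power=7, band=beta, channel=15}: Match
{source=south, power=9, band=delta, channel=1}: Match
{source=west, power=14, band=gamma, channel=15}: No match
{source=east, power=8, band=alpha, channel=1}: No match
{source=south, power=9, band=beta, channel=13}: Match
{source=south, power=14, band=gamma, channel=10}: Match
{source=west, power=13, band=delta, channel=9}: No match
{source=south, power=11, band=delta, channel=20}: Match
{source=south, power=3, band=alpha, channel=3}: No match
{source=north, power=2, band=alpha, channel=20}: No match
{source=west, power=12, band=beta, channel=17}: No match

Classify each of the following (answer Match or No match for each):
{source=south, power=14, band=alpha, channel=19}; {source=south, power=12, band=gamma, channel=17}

Match, Match

The classifier is using: source is south AND power ≥ 7.
{source=south, power=14, band=alpha, channel=19}: source is south, power = 14 — matches, so Match. {source=south, power=12, band=gamma, channel=17}: source is south, power = 12 — matches, so Match.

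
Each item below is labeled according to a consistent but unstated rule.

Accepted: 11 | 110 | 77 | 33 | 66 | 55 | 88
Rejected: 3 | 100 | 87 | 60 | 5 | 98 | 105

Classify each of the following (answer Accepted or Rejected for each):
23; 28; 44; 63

Rejected, Rejected, Accepted, Rejected

All 'Accepted' examples share one property — multiple of 11 — and every 'Rejected' example lacks it.
23: Rejected (23 = 11·2 + 1). 28: Rejected (28 = 11·2 + 6). 44: Accepted (44 = 11·4). 63: Rejected (63 = 11·5 + 8).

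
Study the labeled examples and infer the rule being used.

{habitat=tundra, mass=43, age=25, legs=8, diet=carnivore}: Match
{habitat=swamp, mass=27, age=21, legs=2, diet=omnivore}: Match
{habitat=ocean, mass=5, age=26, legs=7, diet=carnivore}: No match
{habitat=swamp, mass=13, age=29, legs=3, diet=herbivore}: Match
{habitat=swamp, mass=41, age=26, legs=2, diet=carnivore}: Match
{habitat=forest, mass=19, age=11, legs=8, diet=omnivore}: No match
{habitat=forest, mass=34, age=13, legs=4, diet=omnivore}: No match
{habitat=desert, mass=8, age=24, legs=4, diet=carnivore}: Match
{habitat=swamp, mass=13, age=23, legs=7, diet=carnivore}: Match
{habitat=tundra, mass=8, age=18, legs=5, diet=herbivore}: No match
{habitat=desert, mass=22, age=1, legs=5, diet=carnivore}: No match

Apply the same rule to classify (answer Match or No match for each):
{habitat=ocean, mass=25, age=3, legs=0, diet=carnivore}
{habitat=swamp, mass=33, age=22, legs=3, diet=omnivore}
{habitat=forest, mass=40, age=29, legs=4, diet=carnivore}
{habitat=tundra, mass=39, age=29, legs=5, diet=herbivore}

No match, Match, Match, Match

One predicate separates the groups cleanly: age ≥ 21 AND mass ≥ 8.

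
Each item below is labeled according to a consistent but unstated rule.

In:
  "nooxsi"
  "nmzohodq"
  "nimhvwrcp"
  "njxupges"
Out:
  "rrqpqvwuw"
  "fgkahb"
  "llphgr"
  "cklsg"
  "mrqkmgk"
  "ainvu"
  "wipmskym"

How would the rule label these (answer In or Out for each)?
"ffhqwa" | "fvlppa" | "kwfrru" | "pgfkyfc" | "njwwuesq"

'In' ⟺ starts with 'n'.
"ffhqwa": Out (starts with 'f').
"fvlppa": Out (starts with 'f').
"kwfrru": Out (starts with 'k').
"pgfkyfc": Out (starts with 'p').
"njwwuesq": In (starts with 'n').

Out, Out, Out, Out, In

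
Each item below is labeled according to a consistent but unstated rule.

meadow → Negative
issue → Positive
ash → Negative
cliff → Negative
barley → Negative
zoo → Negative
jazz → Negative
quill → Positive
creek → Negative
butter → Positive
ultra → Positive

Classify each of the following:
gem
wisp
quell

The distinguishing property — contains 'u' — holds for all the 'Positive' cases and none of the 'Negative' cases.
gem — no 'u', hence Negative. wisp — no 'u', hence Negative. quell — has 'u', hence Positive.

Negative, Negative, Positive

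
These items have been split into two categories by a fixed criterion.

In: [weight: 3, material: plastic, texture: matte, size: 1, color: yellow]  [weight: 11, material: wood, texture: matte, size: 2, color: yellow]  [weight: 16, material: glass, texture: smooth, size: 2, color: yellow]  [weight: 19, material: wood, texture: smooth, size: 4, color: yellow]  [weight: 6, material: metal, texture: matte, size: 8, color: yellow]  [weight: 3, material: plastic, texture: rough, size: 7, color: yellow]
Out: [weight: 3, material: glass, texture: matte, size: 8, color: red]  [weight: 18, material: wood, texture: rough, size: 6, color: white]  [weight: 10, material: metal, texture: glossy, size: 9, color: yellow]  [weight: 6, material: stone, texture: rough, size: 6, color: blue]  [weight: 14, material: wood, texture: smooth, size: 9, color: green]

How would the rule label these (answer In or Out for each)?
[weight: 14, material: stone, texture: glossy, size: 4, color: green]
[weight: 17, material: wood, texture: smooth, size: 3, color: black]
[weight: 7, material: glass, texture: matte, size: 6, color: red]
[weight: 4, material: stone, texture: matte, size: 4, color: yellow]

Out, Out, Out, In

The distinguishing property — color is yellow AND size ≤ 8 — holds for all the 'In' cases and none of the 'Out' cases.
[weight: 14, material: stone, texture: glossy, size: 4, color: green]: Out (color is green, size = 4).
[weight: 17, material: wood, texture: smooth, size: 3, color: black]: Out (color is black, size = 3).
[weight: 7, material: glass, texture: matte, size: 6, color: red]: Out (color is red, size = 6).
[weight: 4, material: stone, texture: matte, size: 4, color: yellow]: In (color is yellow, size = 4).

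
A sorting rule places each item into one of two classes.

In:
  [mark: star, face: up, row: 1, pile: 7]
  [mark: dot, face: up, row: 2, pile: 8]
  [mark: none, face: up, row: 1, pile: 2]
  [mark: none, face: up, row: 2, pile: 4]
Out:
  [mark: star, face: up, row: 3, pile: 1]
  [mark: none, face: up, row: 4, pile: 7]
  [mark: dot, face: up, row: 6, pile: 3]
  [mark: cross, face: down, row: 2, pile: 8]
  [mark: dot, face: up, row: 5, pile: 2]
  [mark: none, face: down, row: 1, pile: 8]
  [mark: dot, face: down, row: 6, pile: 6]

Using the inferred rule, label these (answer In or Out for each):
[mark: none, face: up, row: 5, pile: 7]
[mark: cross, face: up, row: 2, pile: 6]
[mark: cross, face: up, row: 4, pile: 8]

Rule: face is up AND row ≤ 2. This holds for each 'In' example and fails for each 'Out' one.
[mark: none, face: up, row: 5, pile: 7]: Out (face is up, row = 5).
[mark: cross, face: up, row: 2, pile: 6]: In (face is up, row = 2).
[mark: cross, face: up, row: 4, pile: 8]: Out (face is up, row = 4).

Out, In, Out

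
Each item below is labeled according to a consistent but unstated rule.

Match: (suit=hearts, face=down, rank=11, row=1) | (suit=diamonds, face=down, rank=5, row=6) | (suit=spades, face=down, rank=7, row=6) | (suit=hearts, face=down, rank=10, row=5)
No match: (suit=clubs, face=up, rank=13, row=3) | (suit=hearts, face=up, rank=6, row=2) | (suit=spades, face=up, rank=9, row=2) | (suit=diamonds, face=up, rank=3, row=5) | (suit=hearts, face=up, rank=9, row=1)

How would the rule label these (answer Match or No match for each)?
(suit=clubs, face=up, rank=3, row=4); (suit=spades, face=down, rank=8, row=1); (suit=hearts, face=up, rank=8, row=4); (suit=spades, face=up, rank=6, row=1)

Every 'Match' example satisfies: face is down. None of the 'No match' examples do.

No match, Match, No match, No match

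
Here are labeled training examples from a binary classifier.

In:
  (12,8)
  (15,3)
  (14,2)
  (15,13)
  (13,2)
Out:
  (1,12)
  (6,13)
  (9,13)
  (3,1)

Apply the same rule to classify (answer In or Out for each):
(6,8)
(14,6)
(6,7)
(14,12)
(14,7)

Out, In, Out, In, In

The classifier is using: first ≥ 12.
(6,8): Out (first 6). (14,6): In (first 14). (6,7): Out (first 6). (14,12): In (first 14). (14,7): In (first 14).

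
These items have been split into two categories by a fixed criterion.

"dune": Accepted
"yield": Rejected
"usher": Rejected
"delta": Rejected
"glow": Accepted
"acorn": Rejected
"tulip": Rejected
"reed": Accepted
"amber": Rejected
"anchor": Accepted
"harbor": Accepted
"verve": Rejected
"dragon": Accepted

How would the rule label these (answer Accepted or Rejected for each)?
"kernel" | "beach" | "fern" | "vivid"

All 'Accepted' examples share one property — even length — and every 'Rejected' example lacks it.

Accepted, Rejected, Accepted, Rejected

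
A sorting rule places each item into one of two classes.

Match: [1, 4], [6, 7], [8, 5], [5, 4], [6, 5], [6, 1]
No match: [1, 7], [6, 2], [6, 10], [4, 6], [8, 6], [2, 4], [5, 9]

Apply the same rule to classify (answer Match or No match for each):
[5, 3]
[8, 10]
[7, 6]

No match, No match, Match

The common property of the 'Match' items is: sum is odd. No 'No match' item has it.
[5, 3]: 5+3 = 8 — doesn't match, so No match. [8, 10]: 8+10 = 18 — doesn't match, so No match. [7, 6]: 7+6 = 13 — satisfies this, so Match.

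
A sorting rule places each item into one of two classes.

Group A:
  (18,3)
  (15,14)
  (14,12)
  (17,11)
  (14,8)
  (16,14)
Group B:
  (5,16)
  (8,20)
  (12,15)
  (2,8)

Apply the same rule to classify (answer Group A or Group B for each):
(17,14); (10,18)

Group A, Group B

The pattern is that an item is 'Group A' exactly when: first > second.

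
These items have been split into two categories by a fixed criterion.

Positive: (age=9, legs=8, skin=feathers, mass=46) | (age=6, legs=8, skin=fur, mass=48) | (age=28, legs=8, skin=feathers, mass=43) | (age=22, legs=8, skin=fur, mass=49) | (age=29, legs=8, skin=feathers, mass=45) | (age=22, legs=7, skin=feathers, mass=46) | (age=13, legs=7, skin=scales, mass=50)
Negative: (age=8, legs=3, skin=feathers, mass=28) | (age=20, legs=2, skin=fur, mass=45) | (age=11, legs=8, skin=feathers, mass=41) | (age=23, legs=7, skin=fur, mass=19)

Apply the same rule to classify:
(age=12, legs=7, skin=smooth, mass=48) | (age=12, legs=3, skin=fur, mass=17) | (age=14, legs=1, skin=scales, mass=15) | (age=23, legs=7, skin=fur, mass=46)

The rule appears to be: mass ≥ 43 AND legs ≥ 3.
Positive: (age=12, legs=7, skin=smooth, mass=48), since mass = 48, legs = 7. Negative: (age=12, legs=3, skin=fur, mass=17), since mass = 17, legs = 3. Negative: (age=14, legs=1, skin=scales, mass=15), since mass = 15, legs = 1. Positive: (age=23, legs=7, skin=fur, mass=46), since mass = 46, legs = 7.

Positive, Negative, Negative, Positive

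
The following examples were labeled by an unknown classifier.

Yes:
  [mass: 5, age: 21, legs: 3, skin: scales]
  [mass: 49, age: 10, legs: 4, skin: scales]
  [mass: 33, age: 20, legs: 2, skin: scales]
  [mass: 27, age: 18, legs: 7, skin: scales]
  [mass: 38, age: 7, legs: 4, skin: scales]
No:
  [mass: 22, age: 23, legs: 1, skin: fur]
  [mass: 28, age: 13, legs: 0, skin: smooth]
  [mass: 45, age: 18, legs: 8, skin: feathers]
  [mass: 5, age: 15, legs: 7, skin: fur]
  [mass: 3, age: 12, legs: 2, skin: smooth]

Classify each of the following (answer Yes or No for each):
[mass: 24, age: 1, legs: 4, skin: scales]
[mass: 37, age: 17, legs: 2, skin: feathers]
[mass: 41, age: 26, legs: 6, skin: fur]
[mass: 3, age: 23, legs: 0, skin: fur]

The pattern is that an item is 'Yes' exactly when: skin is scales.
[mass: 24, age: 1, legs: 4, skin: scales] → skin is scales → Yes.
[mass: 37, age: 17, legs: 2, skin: feathers] → skin is feathers → No.
[mass: 41, age: 26, legs: 6, skin: fur] → skin is fur → No.
[mass: 3, age: 23, legs: 0, skin: fur] → skin is fur → No.

Yes, No, No, No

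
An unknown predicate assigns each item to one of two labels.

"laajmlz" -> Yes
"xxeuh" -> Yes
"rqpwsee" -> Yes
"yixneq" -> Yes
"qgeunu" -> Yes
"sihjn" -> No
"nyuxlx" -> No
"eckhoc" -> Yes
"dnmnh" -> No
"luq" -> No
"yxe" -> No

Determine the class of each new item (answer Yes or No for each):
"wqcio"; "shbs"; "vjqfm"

Yes, No, No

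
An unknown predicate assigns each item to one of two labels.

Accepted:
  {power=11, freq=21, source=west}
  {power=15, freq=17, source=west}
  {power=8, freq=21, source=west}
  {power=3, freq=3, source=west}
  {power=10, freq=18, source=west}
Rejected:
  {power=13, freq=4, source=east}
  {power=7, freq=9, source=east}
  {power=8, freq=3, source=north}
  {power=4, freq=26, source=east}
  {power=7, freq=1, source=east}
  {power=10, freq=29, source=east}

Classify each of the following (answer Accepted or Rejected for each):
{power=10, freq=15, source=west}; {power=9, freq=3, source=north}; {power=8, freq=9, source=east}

A rule that fits every label: source is west — true of each 'Accepted' example, false of each 'Rejected' one.
{power=10, freq=15, source=west}: source is west, matches → Accepted. {power=9, freq=3, source=north}: source is north, doesn't qualify → Rejected. {power=8, freq=9, source=east}: source is east, doesn't qualify → Rejected.

Accepted, Rejected, Rejected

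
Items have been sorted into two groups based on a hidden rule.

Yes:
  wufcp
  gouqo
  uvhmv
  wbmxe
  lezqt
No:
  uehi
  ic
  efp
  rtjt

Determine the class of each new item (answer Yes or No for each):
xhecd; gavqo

All 'Yes' examples share one property — length 5 — and every 'No' example lacks it.

Yes, Yes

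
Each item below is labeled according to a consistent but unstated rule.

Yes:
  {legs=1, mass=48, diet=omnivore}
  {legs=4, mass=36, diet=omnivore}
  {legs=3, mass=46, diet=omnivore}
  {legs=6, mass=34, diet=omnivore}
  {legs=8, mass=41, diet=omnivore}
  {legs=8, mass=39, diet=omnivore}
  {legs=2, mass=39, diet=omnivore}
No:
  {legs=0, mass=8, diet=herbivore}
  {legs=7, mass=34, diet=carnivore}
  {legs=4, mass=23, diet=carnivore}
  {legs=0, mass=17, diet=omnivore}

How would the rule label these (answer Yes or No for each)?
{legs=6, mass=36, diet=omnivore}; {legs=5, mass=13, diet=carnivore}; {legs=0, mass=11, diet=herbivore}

The common property of the 'Yes' items is: diet is omnivore AND legs ≥ 1. No 'No' item has it.

Yes, No, No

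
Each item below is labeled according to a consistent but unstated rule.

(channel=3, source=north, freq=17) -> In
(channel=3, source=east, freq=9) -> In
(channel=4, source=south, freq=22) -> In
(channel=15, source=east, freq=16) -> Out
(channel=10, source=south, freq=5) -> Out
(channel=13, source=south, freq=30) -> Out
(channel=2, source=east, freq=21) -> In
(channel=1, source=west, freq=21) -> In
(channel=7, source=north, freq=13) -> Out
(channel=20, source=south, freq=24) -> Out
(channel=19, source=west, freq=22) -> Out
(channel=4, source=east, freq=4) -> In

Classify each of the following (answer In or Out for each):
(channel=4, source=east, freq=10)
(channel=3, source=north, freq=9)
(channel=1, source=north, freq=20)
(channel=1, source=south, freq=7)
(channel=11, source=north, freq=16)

In, In, In, In, Out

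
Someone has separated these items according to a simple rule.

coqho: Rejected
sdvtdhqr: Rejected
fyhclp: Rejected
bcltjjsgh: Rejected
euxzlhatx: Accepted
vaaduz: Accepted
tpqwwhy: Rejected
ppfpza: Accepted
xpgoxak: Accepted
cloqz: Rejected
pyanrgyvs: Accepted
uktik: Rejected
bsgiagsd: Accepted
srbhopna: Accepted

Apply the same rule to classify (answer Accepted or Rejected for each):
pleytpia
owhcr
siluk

Accepted, Rejected, Rejected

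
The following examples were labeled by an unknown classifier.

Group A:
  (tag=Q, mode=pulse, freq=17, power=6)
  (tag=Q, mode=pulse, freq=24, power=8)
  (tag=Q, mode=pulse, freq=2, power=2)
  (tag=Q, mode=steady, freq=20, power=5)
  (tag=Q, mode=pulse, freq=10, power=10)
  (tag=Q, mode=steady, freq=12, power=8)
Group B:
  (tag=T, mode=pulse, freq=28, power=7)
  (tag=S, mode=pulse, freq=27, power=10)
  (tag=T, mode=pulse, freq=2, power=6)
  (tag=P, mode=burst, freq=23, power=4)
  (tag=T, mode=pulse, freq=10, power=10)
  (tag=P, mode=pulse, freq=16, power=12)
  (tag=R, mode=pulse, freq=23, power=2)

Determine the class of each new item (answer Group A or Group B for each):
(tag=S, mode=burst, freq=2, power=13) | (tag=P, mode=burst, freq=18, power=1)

The simplest hypothesis consistent with all the labels is: tag is Q.
(tag=S, mode=burst, freq=2, power=13): tag is S, does not satisfy this → Group B.
(tag=P, mode=burst, freq=18, power=1): tag is P, does not satisfy this → Group B.

Group B, Group B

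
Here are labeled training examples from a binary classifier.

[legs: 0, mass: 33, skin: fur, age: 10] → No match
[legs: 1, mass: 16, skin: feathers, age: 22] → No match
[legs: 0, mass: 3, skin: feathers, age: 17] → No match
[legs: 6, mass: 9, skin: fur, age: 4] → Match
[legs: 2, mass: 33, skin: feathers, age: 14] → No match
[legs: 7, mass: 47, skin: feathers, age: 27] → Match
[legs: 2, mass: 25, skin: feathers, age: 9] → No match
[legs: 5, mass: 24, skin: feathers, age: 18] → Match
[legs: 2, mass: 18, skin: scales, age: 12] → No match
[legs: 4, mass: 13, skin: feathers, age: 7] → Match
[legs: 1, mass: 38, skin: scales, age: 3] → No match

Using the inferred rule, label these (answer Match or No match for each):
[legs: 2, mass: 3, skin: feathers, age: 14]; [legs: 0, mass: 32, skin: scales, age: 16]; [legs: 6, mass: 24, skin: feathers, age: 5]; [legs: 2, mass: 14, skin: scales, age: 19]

No match, No match, Match, No match

Every 'Match' example satisfies: legs ≥ 4. None of the 'No match' examples do.
No match: [legs: 2, mass: 3, skin: feathers, age: 14], since legs = 2.
No match: [legs: 0, mass: 32, skin: scales, age: 16], since legs = 0.
Match: [legs: 6, mass: 24, skin: feathers, age: 5], since legs = 6.
No match: [legs: 2, mass: 14, skin: scales, age: 19], since legs = 2.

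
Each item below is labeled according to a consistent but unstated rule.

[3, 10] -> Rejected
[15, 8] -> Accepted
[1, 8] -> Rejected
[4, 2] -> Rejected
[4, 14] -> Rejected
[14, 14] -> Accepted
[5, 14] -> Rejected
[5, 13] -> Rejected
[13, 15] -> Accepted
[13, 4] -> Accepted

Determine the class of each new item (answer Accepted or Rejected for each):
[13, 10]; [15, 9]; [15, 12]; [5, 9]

Accepted, Accepted, Accepted, Rejected

A rule that fits every label: first ≥ 8 — true of each 'Accepted' example, false of each 'Rejected' one.
[13, 10]: Accepted (first 13).
[15, 9]: Accepted (first 15).
[15, 12]: Accepted (first 15).
[5, 9]: Rejected (first 5).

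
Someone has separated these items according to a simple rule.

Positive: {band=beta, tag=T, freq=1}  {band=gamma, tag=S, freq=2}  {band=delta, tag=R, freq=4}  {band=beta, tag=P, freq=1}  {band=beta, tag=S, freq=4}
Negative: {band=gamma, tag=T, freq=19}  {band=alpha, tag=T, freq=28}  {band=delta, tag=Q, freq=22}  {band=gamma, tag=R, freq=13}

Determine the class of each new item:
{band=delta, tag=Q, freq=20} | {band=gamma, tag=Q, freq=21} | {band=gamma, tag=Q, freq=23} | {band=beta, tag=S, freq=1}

Negative, Negative, Negative, Positive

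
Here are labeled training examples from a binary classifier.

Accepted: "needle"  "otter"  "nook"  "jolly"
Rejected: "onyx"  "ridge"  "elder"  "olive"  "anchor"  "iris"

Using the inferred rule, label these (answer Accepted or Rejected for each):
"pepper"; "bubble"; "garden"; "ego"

Accepted, Accepted, Rejected, Rejected

Rule: has a double letter. This holds for each 'Accepted' example and fails for each 'Rejected' one.
"pepper" — 'pp' doubled, hence Accepted. "bubble" — 'bb' doubled, hence Accepted. "garden" — no doubled letter, hence Rejected. "ego" — no doubled letter, hence Rejected.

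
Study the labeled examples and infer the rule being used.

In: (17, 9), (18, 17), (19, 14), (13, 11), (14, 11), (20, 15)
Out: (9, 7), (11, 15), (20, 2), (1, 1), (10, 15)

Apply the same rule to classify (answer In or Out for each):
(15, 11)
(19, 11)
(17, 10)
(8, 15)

In, In, In, Out

All 'In' examples share one property — first > second AND sum ≥ 24 — and every 'Out' example lacks it.
(15, 11) → 15 > 11, 15+11 = 26 → In. (19, 11) → 19 > 11, 19+11 = 30 → In. (17, 10) → 17 > 10, 17+10 = 27 → In. (8, 15) → 8 < 15, 8+15 = 23 → Out.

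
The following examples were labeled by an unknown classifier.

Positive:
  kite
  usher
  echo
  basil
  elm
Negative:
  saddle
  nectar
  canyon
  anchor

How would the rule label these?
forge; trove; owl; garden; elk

Positive, Positive, Positive, Negative, Positive

A rule that fits every label: length ≤ 5 — true of each 'Positive' example, false of each 'Negative' one.
Positive: forge, since length 5.
Positive: trove, since length 5.
Positive: owl, since length 3.
Negative: garden, since length 6.
Positive: elk, since length 3.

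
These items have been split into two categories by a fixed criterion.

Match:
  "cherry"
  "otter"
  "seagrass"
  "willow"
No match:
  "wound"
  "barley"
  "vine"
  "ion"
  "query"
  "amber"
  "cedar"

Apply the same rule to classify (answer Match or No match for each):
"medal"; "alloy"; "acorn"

No match, Match, No match

One predicate separates the groups cleanly: has a double letter.
No match: "medal", since no doubled letter.
Match: "alloy", since 'll' doubled.
No match: "acorn", since no doubled letter.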